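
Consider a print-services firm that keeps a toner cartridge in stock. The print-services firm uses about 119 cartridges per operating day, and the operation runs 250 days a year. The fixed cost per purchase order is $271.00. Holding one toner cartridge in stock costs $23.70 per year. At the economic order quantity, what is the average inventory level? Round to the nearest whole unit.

Average inventory ≈ 412 cartridges

Annual demand D = 119 × 250 = 29,750.
The optimal lot size = √(2DS/H) = √(2 × 29,750 × 271 / 23.7) ≈ 824.84.
Average inventory = Q*/2 ≈ 824.84 / 2 = 412.419.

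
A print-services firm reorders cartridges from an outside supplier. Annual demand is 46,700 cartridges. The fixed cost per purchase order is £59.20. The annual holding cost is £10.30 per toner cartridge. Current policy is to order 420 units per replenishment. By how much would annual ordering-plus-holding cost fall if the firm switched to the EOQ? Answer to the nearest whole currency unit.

EOQ = √(2DS/H) = √(2 × 46,700 × 59.2 / 10.3) ≈ 732.68.
Cost at Q* = (D/Q*)S + (Q*/2)H = √(2DSH) ≈ £7,546.63.
Cost at Q = 420: (46,700/420)×59.2 + (420/2)×10.3 = £6,582.48 + £2,163.00 = £8,745.48.
Excess = £8,745.48 − £7,546.63 = £1,198.85.

Extra cost ≈ £1,199 per year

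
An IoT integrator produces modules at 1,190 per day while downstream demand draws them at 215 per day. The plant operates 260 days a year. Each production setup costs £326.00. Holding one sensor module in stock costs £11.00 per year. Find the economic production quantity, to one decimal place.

Q* ≈ 2,011.0 modules

Annual demand D = 215 × 260 = 55,900.
Production build-up factor (1 − d/p) = 1 − 215/1,190 = 0.8193.
Q* = √(2DS / (H(1 − d/p))) = √(2 × 55,900 × 326 / (11 × 0.8193)).
= √(36,446,800 / 9.0126) ≈ 2010.965.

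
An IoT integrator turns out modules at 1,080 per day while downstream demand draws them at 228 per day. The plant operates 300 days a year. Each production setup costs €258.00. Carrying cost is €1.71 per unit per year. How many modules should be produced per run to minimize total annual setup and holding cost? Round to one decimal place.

Q* ≈ 5,115.0 modules

Annual demand D = 228 × 300 = 68,400.
Production build-up factor (1 − d/p) = 1 − 228/1,080 = 0.7889.
Q* = √(2DS / (H(1 − d/p))) = √(2 × 68,400 × 258 / (1.71 × 0.7889)).
= √(35,294,400 / 1.349) ≈ 5115.015.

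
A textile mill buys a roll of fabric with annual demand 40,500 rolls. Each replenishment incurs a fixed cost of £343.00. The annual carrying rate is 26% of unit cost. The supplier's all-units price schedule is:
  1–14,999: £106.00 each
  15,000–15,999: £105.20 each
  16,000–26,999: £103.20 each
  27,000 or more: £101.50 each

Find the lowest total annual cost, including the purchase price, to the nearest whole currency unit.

TC* ≈ £4,320,671

Holding cost per unit per year at price C is H = 0.26·C.
Candidates are each tier's EOQ (if it falls in that tier) and each price-break quantity.
EOQ at £106.00 = 1004.0 (feasible in tier 1): TC = 40,500×£106.00 + (40,500/1004.0)×343 + (1004.0/2)×0.26×£106.00 = £4,320,671.28.
EOQ at £105.20 = 1007.8 < 15000, so use break Q=15000: TC = 40,500×£105.20 + (40,500/15000.0)×343 + (15000.0/2)×0.26×£105.20 = £4,466,666.10.
EOQ at £103.20 = 1017.6 < 16000, so use break Q=16000: TC = 40,500×£103.20 + (40,500/16000.0)×343 + (16000.0/2)×0.26×£103.20 = £4,395,124.22.
EOQ at £101.50 = 1026.1 < 27000, so use break Q=27000: TC = 40,500×£101.50 + (40,500/27000.0)×343 + (27000.0/2)×0.26×£101.50 = £4,467,529.50.
Lowest total cost among the candidates is at Q = 1004.0.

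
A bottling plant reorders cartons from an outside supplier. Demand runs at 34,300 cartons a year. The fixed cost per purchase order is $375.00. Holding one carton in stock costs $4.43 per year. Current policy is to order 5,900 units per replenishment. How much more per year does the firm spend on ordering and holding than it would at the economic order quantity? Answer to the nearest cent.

Extra cost ≈ $4,573.30 per year

EOQ = √(2DS/H) = √(2 × 34,300 × 375 / 4.43) ≈ 2409.77.
Cost at Q* = (D/Q*)S + (Q*/2)H = √(2DSH) ≈ $10,675.29.
Cost at Q = 5,900: (34,300/5,900)×375 + (5,900/2)×4.43 = $2,180.08 + $13,068.50 = $15,248.58.
Excess = $15,248.58 − $10,675.29 = $4,573.30.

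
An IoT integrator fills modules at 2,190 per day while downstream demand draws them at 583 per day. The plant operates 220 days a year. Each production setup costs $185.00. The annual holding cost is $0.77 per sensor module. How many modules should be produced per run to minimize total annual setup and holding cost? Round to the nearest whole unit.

Annual demand D = 583 × 220 = 128,260.
Production build-up factor (1 − d/p) = 1 − 583/2,190 = 0.7338.
Q* = √(2DS / (H(1 − d/p))) = √(2 × 128,260 × 185 / (0.77 × 0.7338)).
= √(47,456,200 / 0.565) ≈ 9164.636.

Q* ≈ 9,165 modules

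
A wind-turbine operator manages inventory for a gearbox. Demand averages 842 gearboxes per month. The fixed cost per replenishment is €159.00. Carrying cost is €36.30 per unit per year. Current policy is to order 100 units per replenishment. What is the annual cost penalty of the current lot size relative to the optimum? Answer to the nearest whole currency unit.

Extra cost ≈ €7,081 per year

Annual demand D = 842 × 12 = 10,104.
EOQ = √(2DS/H) = √(2 × 10,104 × 159 / 36.3) ≈ 297.51.
Cost at Q* = (D/Q*)S + (Q*/2)H = √(2DSH) ≈ €10,799.75.
Cost at Q = 100: (10,104/100)×159 + (100/2)×36.3 = €16,065.36 + €1,815.00 = €17,880.36.
Excess = €17,880.36 − €10,799.75 = €7,080.61.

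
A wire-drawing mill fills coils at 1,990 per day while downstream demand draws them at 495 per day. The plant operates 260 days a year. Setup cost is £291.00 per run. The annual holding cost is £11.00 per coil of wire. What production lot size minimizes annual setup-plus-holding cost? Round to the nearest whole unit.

Annual demand D = 495 × 260 = 128,700.
Production build-up factor (1 − d/p) = 1 − 495/1,990 = 0.7513.
Q* = √(2DS / (H(1 − d/p))) = √(2 × 128,700 × 291 / (11 × 0.7513)).
= √(74,903,400 / 8.2638) ≈ 3010.651.

Q* ≈ 3,011 coils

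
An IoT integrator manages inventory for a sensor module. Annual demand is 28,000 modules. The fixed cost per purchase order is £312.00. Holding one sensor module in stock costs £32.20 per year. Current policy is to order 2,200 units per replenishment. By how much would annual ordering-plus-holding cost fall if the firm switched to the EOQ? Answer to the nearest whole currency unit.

EOQ = √(2DS/H) = √(2 × 28,000 × 312 / 32.2) ≈ 736.62.
Cost at Q* = (D/Q*)S + (Q*/2)H = √(2DSH) ≈ £23,719.16.
Cost at Q = 2,200: (28,000/2,200)×312 + (2,200/2)×32.2 = £3,970.91 + £35,420.00 = £39,390.91.
Excess = £39,390.91 − £23,719.16 = £15,671.75.

Extra cost ≈ £15,672 per year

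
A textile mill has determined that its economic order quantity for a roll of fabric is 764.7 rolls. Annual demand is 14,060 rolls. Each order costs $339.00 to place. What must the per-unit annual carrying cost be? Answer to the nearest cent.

Squaring Q* = √(2DS/H) gives Q*² = 2DS/H.
From Q* = √(2DS/H): H = 2DS / Q*² = 2 × 14,060 × 339 / 764.7² = 16.3017.

H ≈ $16.30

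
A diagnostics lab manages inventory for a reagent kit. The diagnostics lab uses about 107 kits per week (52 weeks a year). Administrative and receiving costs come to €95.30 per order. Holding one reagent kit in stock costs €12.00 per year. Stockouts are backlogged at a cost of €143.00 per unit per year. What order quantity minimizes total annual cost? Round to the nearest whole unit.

Q* ≈ 310 kits

Annual demand D = 107 × 52 = 5,564.
With planned backorders, Q* = √(2DS/H) · √((H+B)/B).
√(2DS/H) = √(2 × 5,564 × 95.3 / 12) = 297.279.
√((H+B)/B) = √((12+143)/143) = 1.0411.
Q* ≈ 309.501.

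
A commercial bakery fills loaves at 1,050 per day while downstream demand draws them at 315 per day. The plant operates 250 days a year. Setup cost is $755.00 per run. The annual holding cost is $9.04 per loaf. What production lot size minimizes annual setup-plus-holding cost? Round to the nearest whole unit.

Annual demand D = 315 × 250 = 78,750.
Production build-up factor (1 − d/p) = 1 − 315/1,050 = 0.7000.
Q* = √(2DS / (H(1 − d/p))) = √(2 × 78,750 × 755 / (9.04 × 0.7000)).
= √(118,912,500 / 6.328) ≈ 4334.914.

Q* ≈ 4,335 loaves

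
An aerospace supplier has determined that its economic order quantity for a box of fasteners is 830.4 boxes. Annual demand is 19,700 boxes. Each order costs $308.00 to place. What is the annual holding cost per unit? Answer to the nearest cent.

The basic EOQ model gives Q* = √(2DS/H); rearrange for the unknown.
From Q* = √(2DS/H): H = 2DS / Q*² = 2 × 19,700 × 308 / 830.4² = 17.5984.

H ≈ $17.60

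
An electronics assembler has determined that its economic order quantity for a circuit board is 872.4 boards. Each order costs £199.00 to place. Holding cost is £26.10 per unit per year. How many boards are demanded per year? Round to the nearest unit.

Squaring Q* = √(2DS/H) gives Q*² = 2DS/H.
From Q* = √(2DS/H): D = Q*²H / (2S) = 872.4² × 26.1 / (2 × 199) = 49910.136.

D ≈ 49,910 boards per year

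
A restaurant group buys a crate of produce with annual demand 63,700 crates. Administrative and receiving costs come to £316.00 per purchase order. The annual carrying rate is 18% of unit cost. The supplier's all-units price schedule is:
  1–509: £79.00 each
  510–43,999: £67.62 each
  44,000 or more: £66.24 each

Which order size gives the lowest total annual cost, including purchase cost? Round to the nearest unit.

Holding cost per unit per year at price C is H = 0.18·C.
Candidates are each tier's EOQ (if it falls in that tier) and each price-break quantity.
Tier 1 (£79.00): EOQ = 1682.6 exceeds tier's upper bound 509, so this tier is dominated.
EOQ at £67.62 = 1818.7 (feasible in tier 2): TC = 63,700×£67.62 + (63,700/1818.7)×316 + (1818.7/2)×0.18×£67.62 = £4,329,530.15.
EOQ at £66.24 = 1837.5 < 44000, so use break Q=44000: TC = 63,700×£66.24 + (63,700/44000.0)×316 + (44000.0/2)×0.18×£66.24 = £4,482,255.88.
Lowest total cost is £4,329,530.15 at Q = 1818.7.

Q* ≈ 1,819 crates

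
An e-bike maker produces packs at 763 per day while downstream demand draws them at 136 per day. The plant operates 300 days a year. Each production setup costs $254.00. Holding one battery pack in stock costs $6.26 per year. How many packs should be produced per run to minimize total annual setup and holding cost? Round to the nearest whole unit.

Q* ≈ 2,007 packs

Annual demand D = 136 × 300 = 40,800.
Production build-up factor (1 − d/p) = 1 − 136/763 = 0.8218.
Q* = √(2DS / (H(1 − d/p))) = √(2 × 40,800 × 254 / (6.26 × 0.8218)).
= √(20,726,400 / 5.1442) ≈ 2007.258.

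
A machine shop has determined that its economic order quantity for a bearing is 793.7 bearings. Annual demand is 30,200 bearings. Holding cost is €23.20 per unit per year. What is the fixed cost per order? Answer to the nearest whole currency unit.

Squaring Q* = √(2DS/H) gives Q*² = 2DS/H.
From Q* = √(2DS/H): S = Q*²H / (2D) = 793.7² × 23.2 / (2 × 30,200) = 241.9713.

S ≈ €242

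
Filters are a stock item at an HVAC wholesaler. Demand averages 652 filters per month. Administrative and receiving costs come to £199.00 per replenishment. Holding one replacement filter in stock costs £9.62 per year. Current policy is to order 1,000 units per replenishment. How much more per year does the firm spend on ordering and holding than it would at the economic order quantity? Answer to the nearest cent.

Extra cost ≈ £893.75 per year

Annual demand D = 652 × 12 = 7,824.
EOQ = √(2DS/H) = √(2 × 7,824 × 199 / 9.62) ≈ 568.94.
Cost at Q* = (D/Q*)S + (Q*/2)H = √(2DSH) ≈ £5,473.23.
Cost at Q = 1,000: (7,824/1,000)×199 + (1,000/2)×9.62 = £1,556.98 + £4,810.00 = £6,366.98.
Excess = £6,366.98 − £5,473.23 = £893.75.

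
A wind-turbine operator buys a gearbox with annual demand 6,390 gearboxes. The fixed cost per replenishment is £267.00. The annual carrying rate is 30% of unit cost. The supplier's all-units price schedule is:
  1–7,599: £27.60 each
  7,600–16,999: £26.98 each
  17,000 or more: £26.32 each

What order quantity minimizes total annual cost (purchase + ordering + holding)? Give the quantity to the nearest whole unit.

Holding cost per unit per year at price C is H = 0.30·C.
Candidates are each tier's EOQ (if it falls in that tier) and each price-break quantity.
EOQ at £27.60 = 642.0 (feasible in tier 1): TC = 6,390×£27.60 + (6,390/642.0)×267 + (642.0/2)×0.30×£27.60 = £181,679.40.
EOQ at £26.98 = 649.3 < 7600, so use break Q=7600: TC = 6,390×£26.98 + (6,390/7600.0)×267 + (7600.0/2)×0.30×£26.98 = £203,383.89.
EOQ at £26.32 = 657.4 < 17000, so use break Q=17000: TC = 6,390×£26.32 + (6,390/17000.0)×267 + (17000.0/2)×0.30×£26.32 = £235,401.16.
Lowest total cost is £181,679.40 at Q = 642.0.

Q* ≈ 642 gearboxes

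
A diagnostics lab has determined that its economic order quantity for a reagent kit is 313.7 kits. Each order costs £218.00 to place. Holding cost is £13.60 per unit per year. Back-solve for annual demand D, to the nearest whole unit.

D ≈ 3,070 kits per year

Invert the EOQ relation Q*² = 2DS/H.
From Q* = √(2DS/H): D = Q*²H / (2S) = 313.7² × 13.6 / (2 × 218) = 3069.598.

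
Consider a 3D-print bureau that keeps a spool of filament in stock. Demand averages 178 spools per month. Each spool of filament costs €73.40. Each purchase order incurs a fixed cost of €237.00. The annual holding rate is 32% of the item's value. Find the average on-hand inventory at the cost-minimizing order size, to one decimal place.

Average inventory ≈ 103.8 spools

Annual demand D = 178 × 12 = 2,136.
Holding cost H = 0.32 × €73.40 = €23.4880 per unit per year.
The optimal lot size = √(2DS/H) = √(2 × 2,136 × 237 / 23.488) ≈ 207.62.
Average inventory = Q*/2 ≈ 207.62 / 2 = 103.809.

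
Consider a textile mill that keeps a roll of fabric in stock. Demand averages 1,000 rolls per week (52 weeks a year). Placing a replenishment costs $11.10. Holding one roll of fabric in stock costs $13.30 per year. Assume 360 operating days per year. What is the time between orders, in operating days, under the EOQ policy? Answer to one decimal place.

T ≈ 2.0 days

Annual demand D = 1,000 × 52 = 52,000.
EOQ = √(2DS/H) = √(2 × 52,000 × 11.1 / 13.3) ≈ 294.61.
Cycle time = Q*/D × 360 = 294.61 / 52,000 × 360 ≈ 2.040 days.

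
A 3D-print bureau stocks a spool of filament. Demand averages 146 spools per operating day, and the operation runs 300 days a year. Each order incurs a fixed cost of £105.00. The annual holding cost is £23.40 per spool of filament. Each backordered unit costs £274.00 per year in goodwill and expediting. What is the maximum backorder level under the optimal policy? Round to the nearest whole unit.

S* ≈ 51 spools

Annual demand D = 146 × 300 = 43,800.
With planned backorders, Q* = √(2DS/H) · √((H+B)/B).
√(2DS/H) = √(2 × 43,800 × 105 / 23.4) = 626.958.
√((H+B)/B) = √((23.4+274)/274) = 1.0418.
Q* ≈ 653.182.
S* = Q* · H/(H+B) = 653.182 × 23.4/297.4 ≈ 51.394.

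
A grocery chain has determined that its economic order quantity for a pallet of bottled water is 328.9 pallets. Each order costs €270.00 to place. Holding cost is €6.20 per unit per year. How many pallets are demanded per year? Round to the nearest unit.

D ≈ 1,242 pallets per year

Squaring Q* = √(2DS/H) gives Q*² = 2DS/H.
From Q* = √(2DS/H): D = Q*²H / (2S) = 328.9² × 6.2 / (2 × 270) = 1242.012.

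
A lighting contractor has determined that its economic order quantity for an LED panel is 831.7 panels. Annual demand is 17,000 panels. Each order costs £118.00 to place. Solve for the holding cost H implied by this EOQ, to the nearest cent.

H ≈ £5.80

The basic EOQ model gives Q* = √(2DS/H); rearrange for the unknown.
From Q* = √(2DS/H): H = 2DS / Q*² = 2 × 17,000 × 118 / 831.7² = 5.8000.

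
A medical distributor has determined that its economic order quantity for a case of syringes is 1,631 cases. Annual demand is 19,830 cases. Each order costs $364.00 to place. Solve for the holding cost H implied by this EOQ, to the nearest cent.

The basic EOQ model gives Q* = √(2DS/H); rearrange for the unknown.
From Q* = √(2DS/H): H = 2DS / Q*² = 2 × 19,830 × 364 / 1,631² = 5.4268.

H ≈ $5.43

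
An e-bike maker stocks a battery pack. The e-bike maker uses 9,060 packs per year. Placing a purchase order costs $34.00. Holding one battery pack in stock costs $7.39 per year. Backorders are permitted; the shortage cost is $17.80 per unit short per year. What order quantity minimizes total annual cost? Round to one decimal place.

With planned backorders, Q* = √(2DS/H) · √((H+B)/B).
√(2DS/H) = √(2 × 9,060 × 34 / 7.39) = 288.733.
√((H+B)/B) = √((7.39+17.8)/17.8) = 1.1896.
Q* ≈ 343.479.

Q* ≈ 343.5 packs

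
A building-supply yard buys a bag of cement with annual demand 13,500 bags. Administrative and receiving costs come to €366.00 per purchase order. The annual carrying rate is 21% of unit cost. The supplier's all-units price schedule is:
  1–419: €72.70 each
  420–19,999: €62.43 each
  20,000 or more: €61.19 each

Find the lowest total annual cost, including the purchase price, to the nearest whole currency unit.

Holding cost per unit per year at price C is H = 0.21·C.
Candidates are each tier's EOQ (if it falls in that tier) and each price-break quantity.
Tier 1 (€72.70): EOQ = 804.5 exceeds tier's upper bound 419, so this tier is dominated.
EOQ at €62.43 = 868.2 (feasible in tier 2): TC = 13,500×€62.43 + (13,500/868.2)×366 + (868.2/2)×0.21×€62.43 = €854,187.27.
EOQ at €61.19 = 876.9 < 20000, so use break Q=20000: TC = 13,500×€61.19 + (13,500/20000.0)×366 + (20000.0/2)×0.21×€61.19 = €954,811.05.
Lowest total cost among the candidates is at Q = 868.2.

TC* ≈ €854,187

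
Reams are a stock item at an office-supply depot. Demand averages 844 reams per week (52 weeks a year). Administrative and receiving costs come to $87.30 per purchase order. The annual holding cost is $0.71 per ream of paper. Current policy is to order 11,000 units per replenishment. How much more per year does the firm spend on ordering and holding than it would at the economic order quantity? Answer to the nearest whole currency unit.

Annual demand D = 844 × 52 = 43,888.
EOQ = √(2DS/H) = √(2 × 43,888 × 87.3 / 0.71) ≈ 3285.23.
Cost at Q* = (D/Q*)S + (Q*/2)H = √(2DSH) ≈ $2,332.51.
Cost at Q = 11,000: (43,888/11,000)×87.3 + (11,000/2)×0.71 = $348.31 + $3,905.00 = $4,253.31.
Excess = $4,253.31 − $2,332.51 = $1,920.80.

Extra cost ≈ $1,921 per year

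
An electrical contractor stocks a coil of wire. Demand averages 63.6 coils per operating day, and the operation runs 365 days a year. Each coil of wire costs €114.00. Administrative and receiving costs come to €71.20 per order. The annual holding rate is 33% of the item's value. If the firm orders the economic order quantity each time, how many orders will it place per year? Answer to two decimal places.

Annual demand D = 63.6 × 365 = 23,214.
Holding cost H = 0.33 × €114.00 = €37.6200 per unit per year.
Q* = √(2DS/H) = √(2 × 23,214 × 71.2 / 37.62) ≈ 296.43.
Orders per year = D / Q* = 23,214 / 296.43 ≈ 78.312.

N ≈ 78.31 orders per year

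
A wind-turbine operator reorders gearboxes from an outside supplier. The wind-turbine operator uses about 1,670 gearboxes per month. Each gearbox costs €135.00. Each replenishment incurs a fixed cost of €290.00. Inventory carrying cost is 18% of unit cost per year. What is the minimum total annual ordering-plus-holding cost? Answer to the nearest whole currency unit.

TC* ≈ €16,806

Annual demand D = 1,670 × 12 = 20,040.
Holding cost H = 0.18 × €135.00 = €24.3000 per unit per year.
The optimal lot size = √(2DS/H) = √(2 × 20,040 × 290 / 24.3) ≈ 691.61.
At the optimum the two cost components are equal, so total cost = 2·(Q*/2)H = Q*·H.
Minimum total = √(2DSH) = √(2 × 20,040 × 290 × 24.3) ≈ 16806.063.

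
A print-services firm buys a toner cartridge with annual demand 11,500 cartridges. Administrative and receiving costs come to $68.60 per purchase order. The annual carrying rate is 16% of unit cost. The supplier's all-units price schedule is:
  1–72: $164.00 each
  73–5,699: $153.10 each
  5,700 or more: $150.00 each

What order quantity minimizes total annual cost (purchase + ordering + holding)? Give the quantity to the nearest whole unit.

Holding cost per unit per year at price C is H = 0.16·C.
Candidates are each tier's EOQ (if it falls in that tier) and each price-break quantity.
Tier 1 ($164.00): EOQ = 245.2 exceeds tier's upper bound 72, so this tier is dominated.
EOQ at $153.10 = 253.8 (feasible in tier 2): TC = 11,500×$153.10 + (11,500/253.8)×68.6 + (253.8/2)×0.16×$153.10 = $1,766,866.90.
EOQ at $150.00 = 256.4 < 5700, so use break Q=5700: TC = 11,500×$150.00 + (11,500/5700.0)×68.6 + (5700.0/2)×0.16×$150.00 = $1,793,538.40.
Lowest total cost is $1,766,866.90 at Q = 253.8.

Q* ≈ 254 cartridges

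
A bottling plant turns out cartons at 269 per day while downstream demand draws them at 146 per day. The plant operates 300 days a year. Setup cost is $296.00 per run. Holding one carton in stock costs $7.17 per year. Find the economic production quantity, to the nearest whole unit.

Annual demand D = 146 × 300 = 43,800.
Production build-up factor (1 − d/p) = 1 − 146/269 = 0.4572.
Q* = √(2DS / (H(1 − d/p))) = √(2 × 43,800 × 296 / (7.17 × 0.4572)).
= √(25,929,600 / 3.2785) ≈ 2812.302.

Q* ≈ 2,812 cartons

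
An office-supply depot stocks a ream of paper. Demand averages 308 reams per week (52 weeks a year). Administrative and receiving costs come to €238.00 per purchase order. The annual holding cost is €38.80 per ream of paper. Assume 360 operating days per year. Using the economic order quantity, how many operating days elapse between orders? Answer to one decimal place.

T ≈ 10.0 days

Annual demand D = 308 × 52 = 16,016.
EOQ = √(2DS/H) = √(2 × 16,016 × 238 / 38.8) ≈ 443.27.
Cycle time = Q*/D × 360 = 443.27 / 16,016 × 360 ≈ 9.964 days.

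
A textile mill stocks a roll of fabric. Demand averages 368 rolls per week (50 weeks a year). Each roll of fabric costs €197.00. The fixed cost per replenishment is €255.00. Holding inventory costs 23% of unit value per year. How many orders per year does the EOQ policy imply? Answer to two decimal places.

Annual demand D = 368 × 50 = 18,400.
Holding cost H = 0.23 × €197.00 = €45.3100 per unit per year.
Q* = √(2DS/H) = √(2 × 18,400 × 255 / 45.31) ≈ 455.09.
Orders per year = D / Q* = 18,400 / 455.09 ≈ 40.432.

N ≈ 40.43 orders per year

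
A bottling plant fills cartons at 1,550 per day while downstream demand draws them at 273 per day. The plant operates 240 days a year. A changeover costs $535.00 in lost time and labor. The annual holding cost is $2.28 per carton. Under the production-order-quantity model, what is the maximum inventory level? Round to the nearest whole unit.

Annual demand D = 273 × 240 = 65,520.
Production build-up factor (1 − d/p) = 1 − 273/1,550 = 0.8239.
Q* = √(2DS / (H(1 − d/p))) = √(2 × 65,520 × 535 / (2.28 × 0.8239)).
= √(70,106,400 / 1.8784) ≈ 6109.164.
Maximum inventory = Q*(1 − d/p) = 6109.164 × 0.8239 ≈ 5033.163.

I_max ≈ 5,033 cartons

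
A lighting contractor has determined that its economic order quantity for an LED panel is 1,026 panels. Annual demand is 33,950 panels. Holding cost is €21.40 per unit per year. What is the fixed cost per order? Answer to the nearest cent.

S ≈ €331.77

Squaring Q* = √(2DS/H) gives Q*² = 2DS/H.
From Q* = √(2DS/H): S = Q*²H / (2D) = 1,026² × 21.4 / (2 × 33,950) = 331.7712.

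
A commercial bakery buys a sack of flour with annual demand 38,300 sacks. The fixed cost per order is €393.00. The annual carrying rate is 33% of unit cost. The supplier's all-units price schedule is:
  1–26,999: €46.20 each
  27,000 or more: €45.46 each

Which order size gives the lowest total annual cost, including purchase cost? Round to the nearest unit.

Q* ≈ 1,405 sacks

Holding cost per unit per year at price C is H = 0.33·C.
For each price level, check whether its EOQ is feasible; otherwise the best quantity at that price is the breakpoint.
EOQ at €46.20 = 1405.2 (feasible in tier 1): TC = 38,300×€46.20 + (38,300/1405.2)×393 + (1405.2/2)×0.33×€46.20 = €1,790,883.41.
EOQ at €45.46 = 1416.6 < 27000, so use break Q=27000: TC = 38,300×€45.46 + (38,300/27000.0)×393 + (27000.0/2)×0.33×€45.46 = €1,944,199.78.
Lowest total cost is €1,790,883.41 at Q = 1405.2.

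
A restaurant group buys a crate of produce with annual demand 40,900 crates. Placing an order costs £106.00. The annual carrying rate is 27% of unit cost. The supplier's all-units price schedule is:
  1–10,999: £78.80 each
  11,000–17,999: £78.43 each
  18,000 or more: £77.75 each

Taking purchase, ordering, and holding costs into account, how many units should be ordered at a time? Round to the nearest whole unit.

Holding cost per unit per year at price C is H = 0.27·C.
Candidates are each tier's EOQ (if it falls in that tier) and each price-break quantity.
EOQ at £78.80 = 638.4 (feasible in tier 1): TC = 40,900×£78.80 + (40,900/638.4)×106 + (638.4/2)×0.27×£78.80 = £3,236,502.34.
EOQ at £78.43 = 639.9 < 11000, so use break Q=11000: TC = 40,900×£78.43 + (40,900/11000.0)×106 + (11000.0/2)×0.27×£78.43 = £3,324,649.68.
EOQ at £77.75 = 642.7 < 18000, so use break Q=18000: TC = 40,900×£77.75 + (40,900/18000.0)×106 + (18000.0/2)×0.27×£77.75 = £3,369,148.36.
Lowest total cost is £3,236,502.34 at Q = 638.4.

Q* ≈ 638 crates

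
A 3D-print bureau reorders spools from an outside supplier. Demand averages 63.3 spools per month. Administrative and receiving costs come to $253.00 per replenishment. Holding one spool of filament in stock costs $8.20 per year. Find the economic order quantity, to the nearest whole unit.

Annual demand D = 63.3 × 12 = 759.6.
EOQ = √(2DS / H) = √(2 × 759.6 × 253 / 8.2).
= √(384,357.6 / 8.2) = √46,872.878 ≈ 216.501.

Q* ≈ 217 spools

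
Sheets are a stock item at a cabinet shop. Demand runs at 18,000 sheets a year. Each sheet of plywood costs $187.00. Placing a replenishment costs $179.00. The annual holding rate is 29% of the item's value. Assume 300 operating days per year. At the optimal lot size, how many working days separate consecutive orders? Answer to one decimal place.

T ≈ 5.7 days

Holding cost H = 0.29 × $187.00 = $54.2300 per unit per year.
The optimal lot size = √(2DS/H) = √(2 × 18,000 × 179 / 54.23) ≈ 344.71.
Cycle time = Q*/D × 300 = 344.71 / 18,000 × 300 ≈ 5.745 days.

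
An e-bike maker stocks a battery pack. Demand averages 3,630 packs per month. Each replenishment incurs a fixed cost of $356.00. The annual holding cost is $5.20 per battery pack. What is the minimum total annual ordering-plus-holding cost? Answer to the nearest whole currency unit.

TC* ≈ $12,699

Annual demand D = 3,630 × 12 = 43,560.
Q* = √(2DS/H) = √(2 × 43,560 × 356 / 5.2) ≈ 2442.21.
At the optimum the two cost components are equal, so total cost = 2·(Q*/2)H = Q*·H.
Minimum total = √(2DSH) = √(2 × 43,560 × 356 × 5.2) ≈ 12699.470.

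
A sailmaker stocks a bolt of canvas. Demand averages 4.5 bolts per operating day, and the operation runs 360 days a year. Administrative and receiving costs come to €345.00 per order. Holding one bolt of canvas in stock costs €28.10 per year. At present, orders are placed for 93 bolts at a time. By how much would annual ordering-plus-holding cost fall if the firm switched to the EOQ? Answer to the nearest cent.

Extra cost ≈ €1,711.85 per year

Annual demand D = 4.5 × 360 = 1,620.
EOQ = √(2DS/H) = √(2 × 1,620 × 345 / 28.1) ≈ 199.45.
Cost at Q* = (D/Q*)S + (Q*/2)H = √(2DSH) ≈ €5,604.48.
Cost at Q = 93: (1,620/93)×345 + (93/2)×28.1 = €6,009.68 + €1,306.65 = €7,316.33.
Excess = €7,316.33 − €5,604.48 = €1,711.85.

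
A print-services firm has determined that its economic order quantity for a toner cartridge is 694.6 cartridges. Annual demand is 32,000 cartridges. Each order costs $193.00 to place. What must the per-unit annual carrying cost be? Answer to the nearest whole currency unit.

H ≈ $26

Invert the EOQ relation Q*² = 2DS/H.
From Q* = √(2DS/H): H = 2DS / Q*² = 2 × 32,000 × 193 / 694.6² = 25.6016.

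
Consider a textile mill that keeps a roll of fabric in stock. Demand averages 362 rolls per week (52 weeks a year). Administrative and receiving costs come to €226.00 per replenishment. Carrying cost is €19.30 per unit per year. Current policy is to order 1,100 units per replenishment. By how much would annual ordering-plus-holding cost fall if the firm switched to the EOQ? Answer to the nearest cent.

Extra cost ≈ €1,667.91 per year

Annual demand D = 362 × 52 = 18,824.
EOQ = √(2DS/H) = √(2 × 18,824 × 226 / 19.3) ≈ 663.97.
Cost at Q* = (D/Q*)S + (Q*/2)H = √(2DSH) ≈ €12,814.56.
Cost at Q = 1,100: (18,824/1,100)×226 + (1,100/2)×19.3 = €3,867.48 + €10,615.00 = €14,482.48.
Excess = €14,482.48 − €12,814.56 = €1,667.91.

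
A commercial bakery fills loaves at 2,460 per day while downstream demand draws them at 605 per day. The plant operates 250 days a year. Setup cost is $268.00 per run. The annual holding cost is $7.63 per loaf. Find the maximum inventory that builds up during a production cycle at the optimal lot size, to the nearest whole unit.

Annual demand D = 605 × 250 = 151,250.
Production build-up factor (1 − d/p) = 1 − 605/2,460 = 0.7541.
Q* = √(2DS / (H(1 − d/p))) = √(2 × 151,250 × 268 / (7.63 × 0.7541)).
= √(81,070,000 / 5.7535) ≈ 3753.733.
Maximum inventory = Q*(1 − d/p) = 3753.733 × 0.7541 ≈ 2830.559.

I_max ≈ 2,831 loaves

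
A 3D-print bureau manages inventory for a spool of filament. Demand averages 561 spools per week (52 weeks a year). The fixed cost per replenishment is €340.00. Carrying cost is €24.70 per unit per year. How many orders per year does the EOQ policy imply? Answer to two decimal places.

Annual demand D = 561 × 52 = 29,172.
EOQ = √(2DS/H) = √(2 × 29,172 × 340 / 24.7) ≈ 896.17.
Orders per year = D / Q* = 29,172 / 896.17 ≈ 32.552.

N ≈ 32.55 orders per year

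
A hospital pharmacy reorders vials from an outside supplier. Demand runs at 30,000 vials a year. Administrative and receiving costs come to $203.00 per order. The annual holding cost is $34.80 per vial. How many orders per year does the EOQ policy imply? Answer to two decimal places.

N ≈ 50.71 orders per year

EOQ = √(2DS/H) = √(2 × 30,000 × 203 / 34.8) ≈ 591.61.
Orders per year = D / Q* = 30,000 / 591.61 ≈ 50.709.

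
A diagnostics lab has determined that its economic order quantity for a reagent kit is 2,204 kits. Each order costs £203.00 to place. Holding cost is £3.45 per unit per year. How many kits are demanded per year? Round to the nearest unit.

The basic EOQ model gives Q* = √(2DS/H); rearrange for the unknown.
From Q* = √(2DS/H): D = Q*²H / (2S) = 2,204² × 3.45 / (2 × 203) = 41277.771.

D ≈ 41,278 kits per year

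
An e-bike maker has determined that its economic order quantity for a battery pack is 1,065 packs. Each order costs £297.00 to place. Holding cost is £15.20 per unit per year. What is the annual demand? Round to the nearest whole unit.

The basic EOQ model gives Q* = √(2DS/H); rearrange for the unknown.
From Q* = √(2DS/H): D = Q*²H / (2S) = 1,065² × 15.2 / (2 × 297) = 29023.939.

D ≈ 29,024 packs per year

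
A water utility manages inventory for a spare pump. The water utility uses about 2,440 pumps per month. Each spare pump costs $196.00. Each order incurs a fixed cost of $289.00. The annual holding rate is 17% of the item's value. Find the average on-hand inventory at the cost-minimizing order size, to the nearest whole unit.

Annual demand D = 2,440 × 12 = 29,280.
Holding cost H = 0.17 × $196.00 = $33.3200 per unit per year.
EOQ = √(2DS/H) = √(2 × 29,280 × 289 / 33.32) ≈ 712.68.
Average inventory = Q*/2 ≈ 712.68 / 2 = 356.342.

Average inventory ≈ 356 pumps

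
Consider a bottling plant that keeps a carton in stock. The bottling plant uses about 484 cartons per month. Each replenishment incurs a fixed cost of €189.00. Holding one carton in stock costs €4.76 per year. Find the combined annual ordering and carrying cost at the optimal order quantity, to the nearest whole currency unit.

Annual demand D = 484 × 12 = 5,808.
EOQ = √(2DS/H) = √(2 × 5,808 × 189 / 4.76) ≈ 679.13.
At Q*, ordering cost (D/Q*)S equals holding cost (Q*/2)H, each = √(DSH/2).
Minimum total = √(2DSH) = √(2 × 5,808 × 189 × 4.76) ≈ 3232.680.

TC* ≈ €3,233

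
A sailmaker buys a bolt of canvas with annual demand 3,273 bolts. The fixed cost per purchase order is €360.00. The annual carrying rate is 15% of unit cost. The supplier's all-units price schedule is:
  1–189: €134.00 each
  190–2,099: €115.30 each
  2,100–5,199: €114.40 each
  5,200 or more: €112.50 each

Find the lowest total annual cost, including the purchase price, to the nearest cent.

Holding cost per unit per year at price C is H = 0.15·C.
Candidates are each tier's EOQ (if it falls in that tier) and each price-break quantity.
Tier 1 (€134.00): EOQ = 342.4 exceeds tier's upper bound 189, so this tier is dominated.
EOQ at €115.30 = 369.1 (feasible in tier 2): TC = 3,273×€115.30 + (3,273/369.1)×360 + (369.1/2)×0.15×€115.30 = €383,761.00.
EOQ at €114.40 = 370.6 < 2100, so use break Q=2100: TC = 3,273×€114.40 + (3,273/2100.0)×360 + (2100.0/2)×0.15×€114.40 = €393,010.29.
EOQ at €112.50 = 373.7 < 5200, so use break Q=5200: TC = 3,273×€112.50 + (3,273/5200.0)×360 + (5200.0/2)×0.15×€112.50 = €412,314.09.
Lowest total cost among the candidates is at Q = 369.1.

TC* ≈ €383,761.00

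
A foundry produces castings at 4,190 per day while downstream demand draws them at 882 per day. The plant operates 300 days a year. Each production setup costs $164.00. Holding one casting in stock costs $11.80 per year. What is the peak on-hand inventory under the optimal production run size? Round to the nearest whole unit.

Annual demand D = 882 × 300 = 264,600.
Production build-up factor (1 − d/p) = 1 − 882/4,190 = 0.7895.
Q* = √(2DS / (H(1 − d/p))) = √(2 × 264,600 × 164 / (11.8 × 0.7895)).
= √(86,788,800 / 9.3161) ≈ 3052.215.
Maximum inventory = Q*(1 − d/p) = 3052.215 × 0.7895 ≈ 2409.720.

I_max ≈ 2,410 castings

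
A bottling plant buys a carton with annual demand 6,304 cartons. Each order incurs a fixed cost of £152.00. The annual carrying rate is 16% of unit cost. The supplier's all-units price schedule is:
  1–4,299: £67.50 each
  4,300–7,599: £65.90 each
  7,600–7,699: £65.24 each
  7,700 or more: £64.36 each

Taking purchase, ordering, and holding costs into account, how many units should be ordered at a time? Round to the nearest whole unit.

Q* ≈ 421 cartons

Holding cost per unit per year at price C is H = 0.16·C.
For each price level, check whether its EOQ is feasible; otherwise the best quantity at that price is the breakpoint.
EOQ at £67.50 = 421.2 (feasible in tier 1): TC = 6,304×£67.50 + (6,304/421.2)×152 + (421.2/2)×0.16×£67.50 = £430,069.43.
EOQ at £65.90 = 426.3 < 4300, so use break Q=4300: TC = 6,304×£65.90 + (6,304/4300.0)×152 + (4300.0/2)×0.16×£65.90 = £438,326.04.
EOQ at £65.24 = 428.5 < 7600, so use break Q=7600: TC = 6,304×£65.24 + (6,304/7600.0)×152 + (7600.0/2)×0.16×£65.24 = £451,064.96.
EOQ at £64.36 = 431.4 < 7700, so use break Q=7700: TC = 6,304×£64.36 + (6,304/7700.0)×152 + (7700.0/2)×0.16×£64.36 = £445,495.64.
Lowest total cost is £430,069.43 at Q = 421.2.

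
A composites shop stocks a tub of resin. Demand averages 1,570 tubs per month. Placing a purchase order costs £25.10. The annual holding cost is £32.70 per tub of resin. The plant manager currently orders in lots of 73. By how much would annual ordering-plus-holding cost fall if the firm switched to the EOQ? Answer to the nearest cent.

Extra cost ≈ £2,110.24 per year

Annual demand D = 1,570 × 12 = 18,840.
EOQ = √(2DS/H) = √(2 × 18,840 × 25.1 / 32.7) ≈ 170.07.
Cost at Q* = (D/Q*)S + (Q*/2)H = √(2DSH) ≈ £5,561.17.
Cost at Q = 73: (18,840/73)×25.1 + (73/2)×32.7 = £6,477.86 + £1,193.55 = £7,671.41.
Excess = £7,671.41 − £5,561.17 = £2,110.24.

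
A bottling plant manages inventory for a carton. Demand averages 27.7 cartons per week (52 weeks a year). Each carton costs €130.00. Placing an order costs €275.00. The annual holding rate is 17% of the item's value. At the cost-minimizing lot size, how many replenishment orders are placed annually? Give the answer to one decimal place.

Annual demand D = 27.7 × 52 = 1,440.4.
Holding cost H = 0.17 × €130.00 = €22.1000 per unit per year.
EOQ = √(2DS/H) = √(2 × 1,440.4 × 275 / 22.1) ≈ 189.33.
Orders per year = D / Q* = 1,440.4 / 189.33 ≈ 7.608.

N ≈ 7.6 orders per year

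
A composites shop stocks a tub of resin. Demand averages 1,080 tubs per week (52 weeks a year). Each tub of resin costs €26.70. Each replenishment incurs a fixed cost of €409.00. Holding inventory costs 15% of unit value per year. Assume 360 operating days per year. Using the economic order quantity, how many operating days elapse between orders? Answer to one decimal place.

Annual demand D = 1,080 × 52 = 56,160.
Holding cost H = 0.15 × €26.70 = €4.0050 per unit per year.
The optimal lot size = √(2DS/H) = √(2 × 56,160 × 409 / 4.005) ≈ 3386.80.
Cycle time = Q*/D × 360 = 3386.80 / 56,160 × 360 ≈ 21.710 days.

T ≈ 21.7 days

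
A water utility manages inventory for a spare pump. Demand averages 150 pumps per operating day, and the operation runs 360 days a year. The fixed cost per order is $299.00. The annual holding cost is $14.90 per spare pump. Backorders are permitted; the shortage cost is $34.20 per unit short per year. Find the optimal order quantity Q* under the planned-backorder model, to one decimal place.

Annual demand D = 150 × 360 = 54,000.
With planned backorders, Q* = √(2DS/H) · √((H+B)/B).
√(2DS/H) = √(2 × 54,000 × 299 / 14.9) = 1472.158.
√((H+B)/B) = √((14.9+34.2)/34.2) = 1.1982.
Q* ≈ 1763.933.

Q* ≈ 1,763.9 pumps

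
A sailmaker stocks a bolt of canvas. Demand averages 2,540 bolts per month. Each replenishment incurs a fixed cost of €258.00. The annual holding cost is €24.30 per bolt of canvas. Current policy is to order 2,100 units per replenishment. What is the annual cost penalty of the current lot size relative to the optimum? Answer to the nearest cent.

Annual demand D = 2,540 × 12 = 30,480.
EOQ = √(2DS/H) = √(2 × 30,480 × 258 / 24.3) ≈ 804.51.
Cost at Q* = (D/Q*)S + (Q*/2)H = √(2DSH) ≈ €19,549.49.
Cost at Q = 2,100: (30,480/2,100)×258 + (2,100/2)×24.3 = €3,744.69 + €25,515.00 = €29,259.69.
Excess = €29,259.69 − €19,549.49 = €9,710.19.

Extra cost ≈ €9,710.19 per year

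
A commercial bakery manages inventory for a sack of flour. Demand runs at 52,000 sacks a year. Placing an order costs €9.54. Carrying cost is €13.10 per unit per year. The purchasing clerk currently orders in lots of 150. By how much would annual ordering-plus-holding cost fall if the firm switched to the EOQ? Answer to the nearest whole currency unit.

EOQ = √(2DS/H) = √(2 × 52,000 × 9.54 / 13.1) ≈ 275.20.
Cost at Q* = (D/Q*)S + (Q*/2)H = √(2DSH) ≈ €3,605.18.
Cost at Q = 150: (52,000/150)×9.54 + (150/2)×13.1 = €3,307.20 + €982.50 = €4,289.70.
Excess = €4,289.70 − €3,605.18 = €684.52.

Extra cost ≈ €685 per year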